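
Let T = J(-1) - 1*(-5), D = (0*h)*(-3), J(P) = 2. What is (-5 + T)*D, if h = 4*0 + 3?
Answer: 0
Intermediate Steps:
h = 3 (h = 0 + 3 = 3)
D = 0 (D = (0*3)*(-3) = 0*(-3) = 0)
T = 7 (T = 2 - 1*(-5) = 2 + 5 = 7)
(-5 + T)*D = (-5 + 7)*0 = 2*0 = 0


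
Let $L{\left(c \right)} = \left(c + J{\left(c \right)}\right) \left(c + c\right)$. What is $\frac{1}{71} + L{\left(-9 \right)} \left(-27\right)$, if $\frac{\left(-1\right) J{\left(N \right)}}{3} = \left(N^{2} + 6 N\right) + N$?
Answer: $- \frac{2173877}{71} \approx -30618.0$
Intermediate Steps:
$J{\left(N \right)} = - 21 N - 3 N^{2}$ ($J{\left(N \right)} = - 3 \left(\left(N^{2} + 6 N\right) + N\right) = - 3 \left(N^{2} + 7 N\right) = - 21 N - 3 N^{2}$)
$L{\left(c \right)} = 2 c \left(c - 3 c \left(7 + c\right)\right)$ ($L{\left(c \right)} = \left(c - 3 c \left(7 + c\right)\right) \left(c + c\right) = \left(c - 3 c \left(7 + c\right)\right) 2 c = 2 c \left(c - 3 c \left(7 + c\right)\right)$)
$\frac{1}{71} + L{\left(-9 \right)} \left(-27\right) = \frac{1}{71} + \left(-9\right)^{2} \left(-40 - -54\right) \left(-27\right) = \frac{1}{71} + 81 \left(-40 + 54\right) \left(-27\right) = \frac{1}{71} + 81 \cdot 14 \left(-27\right) = \frac{1}{71} + 1134 \left(-27\right) = \frac{1}{71} - 30618 = - \frac{2173877}{71}$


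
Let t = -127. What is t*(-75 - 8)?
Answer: 10541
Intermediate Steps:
t*(-75 - 8) = -127*(-75 - 8) = -127*(-83) = 10541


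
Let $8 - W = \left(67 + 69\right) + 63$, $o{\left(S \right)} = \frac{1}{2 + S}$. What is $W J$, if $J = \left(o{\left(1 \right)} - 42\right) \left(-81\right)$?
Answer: $-644625$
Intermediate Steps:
$J = 3375$ ($J = \left(\frac{1}{2 + 1} - 42\right) \left(-81\right) = \left(\frac{1}{3} - 42\right) \left(-81\right) = \left(- \frac{125}{3}\right) \left(-81\right) = 3375$)
$W = -191$ ($W = 8 - \left(\left(67 + 69\right) + 63\right) = 8 - \left(136 + 63\right) = 8 - 199 = -191$)
$W J = \left(-191\right) 3375 = -644625$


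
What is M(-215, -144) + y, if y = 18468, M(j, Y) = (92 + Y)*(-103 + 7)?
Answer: 23460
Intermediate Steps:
M(j, Y) = -8832 - 96*Y (M(j, Y) = (92 + Y)*(-96) = -8832 - 96*Y)
M(-215, -144) + y = (-8832 - 96*(-144)) + 18468 = (-8832 + 13824) + 18468 = 4992 + 18468 = 23460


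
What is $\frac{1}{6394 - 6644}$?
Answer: $- \frac{1}{250} \approx -0.004$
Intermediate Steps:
$\frac{1}{6394 - 6644} = \frac{1}{-250} = - \frac{1}{250}$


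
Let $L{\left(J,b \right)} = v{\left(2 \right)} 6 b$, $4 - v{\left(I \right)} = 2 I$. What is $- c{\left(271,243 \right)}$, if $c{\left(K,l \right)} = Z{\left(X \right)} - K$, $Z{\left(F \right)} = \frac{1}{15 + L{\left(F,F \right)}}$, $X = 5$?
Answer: $\frac{4064}{15} \approx 270.93$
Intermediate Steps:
$v{\left(I \right)} = 4 - 2 I$
$L{\left(J,b \right)} = 0$ ($L{\left(J,b \right)} = \left(4 - 4\right) 6 b = 0 \cdot 6 b = 0 b = 0$)
$Z{\left(F \right)} = \frac{1}{15}$ ($Z{\left(F \right)} = \frac{1}{15 + 0} = \frac{1}{15}$)
$c{\left(K,l \right)} = \frac{1}{15} - K$
$- c{\left(271,243 \right)} = - (\frac{1}{15} - 271) = \left(-1\right) \left(- \frac{4064}{15}\right) = \frac{4064}{15}$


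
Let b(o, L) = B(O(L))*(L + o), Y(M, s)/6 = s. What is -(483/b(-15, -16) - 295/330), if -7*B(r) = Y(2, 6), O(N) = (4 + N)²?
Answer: -2913/1364 ≈ -2.1356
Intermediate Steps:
Y(M, s) = 6*s
B(r) = -36/7 (B(r) = -6*6/7 = -⅐*36 = -36/7)
b(o, L) = -36*L/7 - 36*o/7 (b(o, L) = -36*(L + o)/7 = -36*L/7 - 36*o/7)
-(483/b(-15, -16) - 295/330) = -(483/(-36/7*(-16) - 36/7*(-15)) - 295/330) = -(483/(576/7 + 540/7) - 295*1/330) = -(483/(1116/7) - 59/66) = -(483*(7/1116) - 59/66) = -(1127/372 - 59/66) = -1*2913/1364 = -2913/1364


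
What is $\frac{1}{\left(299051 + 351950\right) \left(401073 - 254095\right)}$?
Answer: $\frac{1}{95682824978} \approx 1.0451 \cdot 10^{-11}$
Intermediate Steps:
$\frac{1}{\left(299051 + 351950\right) \left(401073 - 254095\right)} = \frac{1}{651001 \cdot 146978} = \frac{1}{95682824978}$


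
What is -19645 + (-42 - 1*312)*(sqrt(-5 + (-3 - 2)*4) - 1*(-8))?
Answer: -22477 - 1770*I ≈ -22477.0 - 1770.0*I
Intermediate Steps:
-19645 + (-42 - 1*312)*(sqrt(-5 + (-3 - 2)*4) - 1*(-8)) = -19645 + (-42 - 312)*(sqrt(-5 - 5*4) + 8) = -19645 - 354*(sqrt(-5 - 20) + 8) = -19645 - 354*(sqrt(-25) + 8) = -19645 - 354*(5*I + 8) = -19645 - 354*(8 + 5*I) = -19645 + (-2832 - 1770*I) = -22477 - 1770*I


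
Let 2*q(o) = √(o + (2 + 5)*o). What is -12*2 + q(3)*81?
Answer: -24 + 81*√6 ≈ 174.41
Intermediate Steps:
q(o) = √2*√o (q(o) = √(o + (2 + 5)*o)/2 = √(o + 7*o)/2 = √(8*o)/2 = (2*√2*√o)/2 = √2*√o)
-12*2 + q(3)*81 = -12*2 + (√2*√3)*81 = -24 + √6*81 = -24 + 81*√6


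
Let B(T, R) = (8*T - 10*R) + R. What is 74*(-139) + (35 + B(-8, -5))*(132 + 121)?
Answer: -6238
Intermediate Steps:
B(T, R) = -9*R + 8*T (B(T, R) = (-10*R + 8*T) + R = -9*R + 8*T)
74*(-139) + (35 + B(-8, -5))*(132 + 121) = 74*(-139) + (35 + (-9*(-5) + 8*(-8)))*(132 + 121) = -10286 + (35 + (45 - 64))*253 = -10286 + (35 - 19)*253 = -10286 + 16*253 = -10286 + 4048 = -6238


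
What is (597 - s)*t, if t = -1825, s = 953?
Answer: 649700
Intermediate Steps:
(597 - s)*t = (597 - 1*953)*(-1825) = (597 - 953)*(-1825) = -356*(-1825) = 649700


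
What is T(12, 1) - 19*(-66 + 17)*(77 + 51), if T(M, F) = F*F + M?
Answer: 119181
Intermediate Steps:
T(M, F) = M + F² (T(M, F) = F² + M = M + F²)
T(12, 1) - 19*(-66 + 17)*(77 + 51) = (12 + 1²) - 19*(-66 + 17)*(77 + 51) = (12 + 1) - (-931)*128 = 13 - 19*(-6272) = 13 + 119168 = 119181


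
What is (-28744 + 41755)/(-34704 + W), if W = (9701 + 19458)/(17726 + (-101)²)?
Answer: -363358197/969149449 ≈ -0.37492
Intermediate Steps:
W = 29159/27927 (W = 29159/(17726 + 10201) = 29159/27927 ≈ 1.0441)
(-28744 + 41755)/(-34704 + W) = (-28744 + 41755)/(-34704 + 29159/27927) = 13011/(-969149449/27927) = 13011*(-27927/969149449) = -363358197/969149449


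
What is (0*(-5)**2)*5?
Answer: 0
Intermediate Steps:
(0*(-5)**2)*5 = (0*25)*5 = 0*5 = 0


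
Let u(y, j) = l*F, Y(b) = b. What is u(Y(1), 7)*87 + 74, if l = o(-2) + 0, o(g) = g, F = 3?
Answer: -448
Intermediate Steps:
l = -2 (l = -2 + 0 = -2)
u(y, j) = -6 (u(y, j) = -2*3 = -6)
u(Y(1), 7)*87 + 74 = -6*87 + 74 = -522 + 74 = -448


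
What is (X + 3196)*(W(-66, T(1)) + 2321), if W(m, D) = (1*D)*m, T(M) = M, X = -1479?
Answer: 3871835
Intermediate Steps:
W(m, D) = D*m
(X + 3196)*(W(-66, T(1)) + 2321) = (-1479 + 3196)*(1*(-66) + 2321) = 1717*(-66 + 2321) = 1717*2255 = 3871835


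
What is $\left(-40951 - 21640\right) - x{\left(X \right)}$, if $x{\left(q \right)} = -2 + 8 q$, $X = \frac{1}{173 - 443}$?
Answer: $- \frac{8449511}{135} \approx -62589.0$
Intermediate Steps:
$X = - \frac{1}{270}$ ($X = \frac{1}{-270} = - \frac{1}{270} \approx -0.0037037$)
$\left(-40951 - 21640\right) - x{\left(X \right)} = \left(-40951 - 21640\right) - \left(-2 + 8 \left(- \frac{1}{270}\right)\right) = -62591 - \left(-2 - \frac{4}{135}\right) = -62591 - - \frac{274}{135} = -62591 + \frac{274}{135} = - \frac{8449511}{135}$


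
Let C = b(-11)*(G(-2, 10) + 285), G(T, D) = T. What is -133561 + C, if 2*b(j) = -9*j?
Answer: -239105/2 ≈ -1.1955e+5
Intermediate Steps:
b(j) = -9*j/2 (b(j) = (-9*j)/2 = -9*j/2)
C = 28017/2 (C = (-9/2*(-11))*(-2 + 285) = (99/2)*283 = 28017/2 ≈ 14009.)
-133561 + C = -133561 + 28017/2 = -239105/2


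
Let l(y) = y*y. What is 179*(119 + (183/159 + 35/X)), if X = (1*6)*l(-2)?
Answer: 27688973/1272 ≈ 21768.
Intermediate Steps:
l(y) = y**2
X = 24 (X = (1*6)*(-2)**2 = 6*4 = 24)
179*(119 + (183/159 + 35/X)) = 179*(119 + (183/159 + 35/24)) = 179*(119 + (183*(1/159) + 35*(1/24))) = 179*(119 + (61/53 + 35/24)) = 179*(119 + 3319/1272) = 179*(154687/1272) = 27688973/1272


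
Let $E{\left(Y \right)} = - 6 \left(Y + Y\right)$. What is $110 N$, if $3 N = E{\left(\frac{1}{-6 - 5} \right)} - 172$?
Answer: $- \frac{18800}{3} \approx -6266.7$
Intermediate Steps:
$E{\left(Y \right)} = - 12 Y$ ($E{\left(Y \right)} = - 6 \cdot 2 Y = - 12 Y$)
$N = - \frac{1880}{33}$ ($N = \frac{- \frac{12}{-6 - 5} - 172}{3} = \frac{- \frac{12}{-11} - 172}{3} = \frac{\left(-12\right) \left(- \frac{1}{11}\right) - 172}{3} = \frac{\frac{12}{11} - 172}{3} = \frac{1}{3} \left(- \frac{1880}{11}\right) = - \frac{1880}{33} \approx -56.97$)
$110 N = 110 \left(- \frac{1880}{33}\right) = - \frac{18800}{3}$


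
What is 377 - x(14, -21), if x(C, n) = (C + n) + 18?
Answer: 366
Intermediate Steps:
x(C, n) = 18 + C + n
377 - x(14, -21) = 377 - (18 + 14 - 21) = 377 - 1*11 = 377 - 11 = 366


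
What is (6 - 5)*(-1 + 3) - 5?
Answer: -3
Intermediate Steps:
(6 - 5)*(-1 + 3) - 5 = 1*2 - 5 = 2 - 5 = -3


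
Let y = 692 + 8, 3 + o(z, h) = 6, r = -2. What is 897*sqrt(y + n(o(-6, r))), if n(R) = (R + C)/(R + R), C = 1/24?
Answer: 299*sqrt(100873)/4 ≈ 23741.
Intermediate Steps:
C = 1/24 ≈ 0.041667
o(z, h) = 3 (o(z, h) = -3 + 6 = 3)
n(R) = (1/24 + R)/(2*R) (n(R) = (R + 1/24)/(R + R) = (1/24 + R)/((2*R)) = (1/24 + R)*(1/(2*R)) = (1/24 + R)/(2*R))
y = 700
897*sqrt(y + n(o(-6, r))) = 897*sqrt(700 + (1/48)*(1 + 24*3)/3) = 897*sqrt(700 + (1/48)*(1/3)*(1 + 72)) = 897*sqrt(700 + (1/48)*(1/3)*73) = 897*sqrt(700 + 73/144) = 897*sqrt(100873/144) = 897*(sqrt(100873)/12) = 299*sqrt(100873)/4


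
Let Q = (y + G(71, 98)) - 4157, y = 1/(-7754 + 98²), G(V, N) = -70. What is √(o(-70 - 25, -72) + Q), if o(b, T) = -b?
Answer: I*√565670726/370 ≈ 64.281*I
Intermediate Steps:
y = 1/1850 (y = 1/(-7754 + 9604) = 1/1850 ≈ 0.00054054)
Q = -7819949/1850 (Q = (1/1850 - 70) - 4157 = -129499/1850 - 4157 = -7819949/1850 ≈ -4227.0)
√(o(-70 - 25, -72) + Q) = √(-(-70 - 25) - 7819949/1850) = √(-1*(-95) - 7819949/1850) = √(95 - 7819949/1850) = √(-7644199/1850) = I*√565670726/370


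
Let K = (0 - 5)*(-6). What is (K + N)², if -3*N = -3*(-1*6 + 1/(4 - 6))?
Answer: 2209/4 ≈ 552.25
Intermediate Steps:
K = 30 (K = -5*(-6) = 30)
N = -13/2 (N = -(-1)*(-1*6 + 1/(4 - 6)) = -(-1)*(-6 + 1/(-2)) = -(-1)*(-6 - ½) = -(-1)*(-13)/2 = -⅓*39/2 = -13/2 ≈ -6.5000)
(K + N)² = (30 - 13/2)² = (47/2)² = 2209/4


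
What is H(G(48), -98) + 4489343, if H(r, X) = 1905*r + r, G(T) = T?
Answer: 4580831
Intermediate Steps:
H(r, X) = 1906*r
H(G(48), -98) + 4489343 = 1906*48 + 4489343 = 91488 + 4489343 = 4580831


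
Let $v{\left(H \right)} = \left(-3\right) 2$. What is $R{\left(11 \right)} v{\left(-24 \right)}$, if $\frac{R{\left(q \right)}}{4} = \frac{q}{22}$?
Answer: $-12$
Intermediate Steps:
$R{\left(q \right)} = \frac{2 q}{11}$ ($R{\left(q \right)} = 4 \frac{q}{22} = \frac{2 q}{11}$)
$v{\left(H \right)} = -6$
$R{\left(11 \right)} v{\left(-24 \right)} = \frac{2}{11} \cdot 11 \left(-6\right) = 2 \left(-6\right) = -12$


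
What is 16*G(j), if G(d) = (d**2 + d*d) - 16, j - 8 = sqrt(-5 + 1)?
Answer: 1664 + 1024*I ≈ 1664.0 + 1024.0*I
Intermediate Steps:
j = 8 + 2*I (j = 8 + sqrt(-5 + 1) = 8 + sqrt(-4) = 8 + 2*I ≈ 8.0 + 2.0*I)
G(d) = -16 + 2*d**2 (G(d) = (d**2 + d**2) - 16 = 2*d**2 - 16 = -16 + 2*d**2)
16*G(j) = 16*(-16 + 2*(8 + 2*I)**2) = -256 + 32*(8 + 2*I)**2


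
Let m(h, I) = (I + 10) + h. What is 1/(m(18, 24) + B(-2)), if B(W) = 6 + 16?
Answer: 1/74 ≈ 0.013514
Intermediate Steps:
m(h, I) = 10 + I + h (m(h, I) = (10 + I) + h = 10 + I + h)
B(W) = 22
1/(m(18, 24) + B(-2)) = 1/((10 + 24 + 18) + 22) = 1/(52 + 22) = 1/74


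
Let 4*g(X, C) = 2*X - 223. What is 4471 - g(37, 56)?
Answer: 18033/4 ≈ 4508.3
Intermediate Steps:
g(X, C) = -223/4 + X/2 (g(X, C) = (2*X - 223)/4 = (-223 + 2*X)/4 = -223/4 + X/2)
4471 - g(37, 56) = 4471 - (-223/4 + (½)*37) = 4471 - (-223/4 + 37/2) = 4471 - 1*(-149/4) = 4471 + 149/4 = 18033/4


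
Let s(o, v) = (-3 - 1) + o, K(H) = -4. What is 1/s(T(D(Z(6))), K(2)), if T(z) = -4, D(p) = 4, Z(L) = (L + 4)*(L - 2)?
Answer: -⅛ ≈ -0.12500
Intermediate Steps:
Z(L) = (-2 + L)*(4 + L) (Z(L) = (4 + L)*(-2 + L) = (-2 + L)*(4 + L))
s(o, v) = -4 + o
1/s(T(D(Z(6))), K(2)) = 1/(-4 - 4) = 1/(-8) = -⅛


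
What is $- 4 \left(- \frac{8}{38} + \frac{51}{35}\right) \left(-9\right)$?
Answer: $\frac{29844}{665} \approx 44.878$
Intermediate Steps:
$- 4 \left(- \frac{8}{38} + \frac{51}{35}\right) \left(-9\right) = - 4 \left(\left(-8\right) \frac{1}{38} + 51 \cdot \frac{1}{35}\right) \left(-9\right) = - 4 \left(- \frac{4}{19} + \frac{51}{35}\right) \left(-9\right) = \left(-4\right) \frac{829}{665} \left(-9\right) = \left(- \frac{3316}{665}\right) \left(-9\right) = \frac{29844}{665}$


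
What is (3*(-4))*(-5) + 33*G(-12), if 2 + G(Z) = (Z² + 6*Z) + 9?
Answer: 2667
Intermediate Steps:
G(Z) = 7 + Z² + 6*Z (G(Z) = -2 + ((Z² + 6*Z) + 9) = -2 + (9 + Z² + 6*Z) = 7 + Z² + 6*Z)
(3*(-4))*(-5) + 33*G(-12) = (3*(-4))*(-5) + 33*(7 + (-12)² + 6*(-12)) = -12*(-5) + 33*(7 + 144 - 72) = 60 + 33*79 = 60 + 2607 = 2667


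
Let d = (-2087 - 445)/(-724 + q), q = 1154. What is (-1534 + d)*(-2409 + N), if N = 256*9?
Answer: 6952596/43 ≈ 1.6169e+5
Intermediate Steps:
N = 2304
d = -1266/215 (d = (-2087 - 445)/(-724 + 1154) = -2532/430 = -2532*1/430 = -1266/215 ≈ -5.8884)
(-1534 + d)*(-2409 + N) = (-1534 - 1266/215)*(-2409 + 2304) = -331076/215*(-105) = 6952596/43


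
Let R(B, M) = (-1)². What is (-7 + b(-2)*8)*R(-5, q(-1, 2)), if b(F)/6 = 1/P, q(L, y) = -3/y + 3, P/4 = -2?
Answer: -13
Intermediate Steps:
P = -8 (P = 4*(-2) = -8)
q(L, y) = 3 - 3/y
R(B, M) = 1
b(F) = -¾ (b(F) = 6/(-8) = 6*(-⅛) = -¾)
(-7 + b(-2)*8)*R(-5, q(-1, 2)) = (-7 - ¾*8)*1 = (-7 - 6)*1 = -13*1 = -13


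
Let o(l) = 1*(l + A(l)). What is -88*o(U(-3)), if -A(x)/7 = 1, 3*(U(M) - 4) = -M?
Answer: 176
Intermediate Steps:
U(M) = 4 - M/3 (U(M) = 4 + (-M)/3 = 4 - M/3)
A(x) = -7 (A(x) = -7*1 = -7)
o(l) = -7 + l (o(l) = 1*(l - 7) = 1*(-7 + l) = -7 + l)
-88*o(U(-3)) = -88*(-7 + (4 - ⅓*(-3))) = -88*(-7 + (4 + 1)) = -88*(-7 + 5) = -88*(-2) = 176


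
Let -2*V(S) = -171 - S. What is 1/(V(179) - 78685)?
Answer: -1/78510 ≈ -1.2737e-5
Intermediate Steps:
V(S) = 171/2 + S/2 (V(S) = -(-171 - S)/2 = 171/2 + S/2)
1/(V(179) - 78685) = 1/((171/2 + (½)*179) - 78685) = 1/((171/2 + 179/2) - 78685) = 1/(175 - 78685) = 1/(-78510) = -1/78510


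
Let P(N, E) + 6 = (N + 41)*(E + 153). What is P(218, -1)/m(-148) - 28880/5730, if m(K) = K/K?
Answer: 22551538/573 ≈ 39357.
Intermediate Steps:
m(K) = 1
P(N, E) = -6 + (41 + N)*(153 + E) (P(N, E) = -6 + (N + 41)*(E + 153) = -6 + (41 + N)*(153 + E))
P(218, -1)/m(-148) - 28880/5730 = (6267 + 41*(-1) + 153*218 - 1*218)/1 - 28880/5730 = (6267 - 41 + 33354 - 218)*1 - 28880*1/5730 = 39362*1 - 2888/573 = 39362 - 2888/573 = 22551538/573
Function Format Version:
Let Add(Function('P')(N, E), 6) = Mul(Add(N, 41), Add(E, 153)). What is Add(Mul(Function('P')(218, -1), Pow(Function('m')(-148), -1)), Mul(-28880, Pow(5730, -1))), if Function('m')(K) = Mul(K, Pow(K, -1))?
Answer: Rational(22551538, 573) ≈ 39357.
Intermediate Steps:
Function('m')(K) = 1
Function('P')(N, E) = Add(-6, Mul(Add(41, N), Add(153, E))) (Function('P')(N, E) = Add(-6, Mul(Add(N, 41), Add(E, 153))) = Add(-6, Mul(Add(41, N), Add(153, E))))
Add(Mul(Function('P')(218, -1), Pow(Function('m')(-148), -1)), Mul(-28880, Pow(5730, -1))) = Add(Mul(Add(6267, Mul(41, -1), Mul(153, 218), Mul(-1, 218)), Pow(1, -1)), Mul(-28880, Pow(5730, -1))) = Add(Mul(Add(6267, -41, 33354, -218), 1), Mul(-28880, Rational(1, 5730))) = Add(Mul(39362, 1), Rational(-2888, 573)) = Add(39362, Rational(-2888, 573)) = Rational(22551538, 573)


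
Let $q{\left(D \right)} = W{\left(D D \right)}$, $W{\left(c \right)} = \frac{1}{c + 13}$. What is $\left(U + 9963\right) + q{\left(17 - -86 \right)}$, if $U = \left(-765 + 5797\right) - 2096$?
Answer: $\frac{137013179}{10622} \approx 12899.0$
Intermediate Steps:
$W{\left(c \right)} = \frac{1}{13 + c}$
$q{\left(D \right)} = \frac{1}{13 + D^{2}}$ ($q{\left(D \right)} = \frac{1}{13 + D D} = \frac{1}{13 + D^{2}}$)
$U = 2936$ ($U = 5032 - 2096 = 2936$)
$\left(U + 9963\right) + q{\left(17 - -86 \right)} = \left(2936 + 9963\right) + \frac{1}{13 + \left(17 - -86\right)^{2}} = 12899 + \frac{1}{13 + \left(17 + 86\right)^{2}} = 12899 + \frac{1}{13 + 103^{2}} = 12899 + \frac{1}{13 + 10609} = 12899 + \frac{1}{10622} = \frac{137013179}{10622}$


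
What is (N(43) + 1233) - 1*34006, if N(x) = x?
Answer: -32730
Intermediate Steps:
(N(43) + 1233) - 1*34006 = (43 + 1233) - 1*34006 = 1276 - 34006 = -32730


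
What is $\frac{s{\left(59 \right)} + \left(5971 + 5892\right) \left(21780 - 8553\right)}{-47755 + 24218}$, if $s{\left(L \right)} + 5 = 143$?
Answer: $- \frac{156912039}{23537} \approx -6666.6$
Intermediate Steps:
$s{\left(L \right)} = 138$ ($s{\left(L \right)} = -5 + 143 = 138$)
$\frac{s{\left(59 \right)} + \left(5971 + 5892\right) \left(21780 - 8553\right)}{-47755 + 24218} = \frac{138 + \left(5971 + 5892\right) \left(21780 - 8553\right)}{-47755 + 24218} = \frac{138 + 11863 \cdot 13227}{-23537} = \left(138 + 156911901\right) \left(- \frac{1}{23537}\right) = 156912039 \left(- \frac{1}{23537}\right) = - \frac{156912039}{23537}$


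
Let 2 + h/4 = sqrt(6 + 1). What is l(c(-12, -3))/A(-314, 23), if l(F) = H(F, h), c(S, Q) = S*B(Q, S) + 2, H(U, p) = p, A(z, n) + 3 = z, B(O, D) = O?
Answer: 8/317 - 4*sqrt(7)/317 ≈ -0.0081483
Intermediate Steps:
h = -8 + 4*sqrt(7) (h = -8 + 4*sqrt(6 + 1) = -8 + 4*sqrt(7) ≈ 2.5830)
A(z, n) = -3 + z
c(S, Q) = 2 + Q*S (c(S, Q) = S*Q + 2 = Q*S + 2 = 2 + Q*S)
l(F) = -8 + 4*sqrt(7)
l(c(-12, -3))/A(-314, 23) = (-8 + 4*sqrt(7))/(-3 - 314) = (-8 + 4*sqrt(7))/(-317) = (-8 + 4*sqrt(7))*(-1/317) = 8/317 - 4*sqrt(7)/317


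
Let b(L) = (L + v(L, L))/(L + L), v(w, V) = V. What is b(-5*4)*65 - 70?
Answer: -5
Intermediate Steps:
b(L) = 1 (b(L) = (L + L)/(L + L) = (2*L)/((2*L)) = (2*L)*(1/(2*L)) = 1)
b(-5*4)*65 - 70 = 1*65 - 70 = 65 - 70 = -5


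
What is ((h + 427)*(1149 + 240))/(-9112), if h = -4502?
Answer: 5660175/9112 ≈ 621.18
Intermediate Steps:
((h + 427)*(1149 + 240))/(-9112) = ((-4502 + 427)*(1149 + 240))/(-9112) = -4075*1389*(-1/9112) = -5660175*(-1/9112) = 5660175/9112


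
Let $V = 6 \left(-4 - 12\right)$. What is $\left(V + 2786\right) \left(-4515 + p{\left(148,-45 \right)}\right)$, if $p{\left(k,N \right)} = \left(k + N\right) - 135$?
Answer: $-12231430$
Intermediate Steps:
$V = -96$ ($V = 6 \left(-16\right) = -96$)
$p{\left(k,N \right)} = -135 + N + k$ ($p{\left(k,N \right)} = \left(N + k\right) - 135 = -135 + N + k$)
$\left(V + 2786\right) \left(-4515 + p{\left(148,-45 \right)}\right) = \left(-96 + 2786\right) \left(-4515 - 32\right) = 2690 \left(-4515 - 32\right) = 2690 \left(-4547\right) = -12231430$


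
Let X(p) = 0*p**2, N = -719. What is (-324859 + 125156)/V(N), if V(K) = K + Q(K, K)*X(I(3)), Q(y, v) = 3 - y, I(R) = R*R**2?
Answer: 199703/719 ≈ 277.75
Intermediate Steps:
I(R) = R**3
X(p) = 0
V(K) = K (V(K) = K + (3 - K)*0 = K + 0 = K)
(-324859 + 125156)/V(N) = (-324859 + 125156)/(-719) = -199703*(-1/719) = 199703/719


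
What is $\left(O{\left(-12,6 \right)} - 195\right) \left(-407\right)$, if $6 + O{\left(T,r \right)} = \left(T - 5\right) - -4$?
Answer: $87098$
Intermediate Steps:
$O{\left(T,r \right)} = -7 + T$ ($O{\left(T,r \right)} = -6 + \left(\left(T - 5\right) - -4\right) = -6 + \left(\left(-5 + T\right) + 4\right) = -6 + \left(-1 + T\right) = -7 + T$)
$\left(O{\left(-12,6 \right)} - 195\right) \left(-407\right) = \left(\left(-7 - 12\right) - 195\right) \left(-407\right) = \left(-19 - 195\right) \left(-407\right) = \left(-214\right) \left(-407\right) = 87098$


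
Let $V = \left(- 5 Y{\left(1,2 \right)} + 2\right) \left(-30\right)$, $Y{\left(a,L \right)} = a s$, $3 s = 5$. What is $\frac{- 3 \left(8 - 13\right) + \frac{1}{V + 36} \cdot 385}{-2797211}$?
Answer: $- \frac{3775}{632169686} \approx -5.9715 \cdot 10^{-6}$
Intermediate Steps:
$s = \frac{5}{3}$ ($s = \frac{1}{3} \cdot 5 = \frac{5}{3} \approx 1.6667$)
$Y{\left(a,L \right)} = \frac{5 a}{3}$ ($Y{\left(a,L \right)} = a \frac{5}{3} = \frac{5 a}{3}$)
$V = 190$ ($V = \left(- 5 \cdot \frac{5}{3} \cdot 1 + 2\right) \left(-30\right) = \left(\left(-5\right) \frac{5}{3} + 2\right) \left(-30\right) = \left(- \frac{25}{3} + 2\right) \left(-30\right) = \left(- \frac{19}{3}\right) \left(-30\right) = 190$)
$\frac{- 3 \left(8 - 13\right) + \frac{1}{V + 36} \cdot 385}{-2797211} = \frac{- 3 \left(8 - 13\right) + \frac{1}{190 + 36} \cdot 385}{-2797211} = \left(\left(-3\right) \left(-5\right) + \frac{1}{226} \cdot 385\right) \left(- \frac{1}{2797211}\right) = \left(15 + \frac{1}{226} \cdot 385\right) \left(- \frac{1}{2797211}\right) = \left(15 + \frac{385}{226}\right) \left(- \frac{1}{2797211}\right) = \frac{3775}{226} \left(- \frac{1}{2797211}\right) = - \frac{3775}{632169686}$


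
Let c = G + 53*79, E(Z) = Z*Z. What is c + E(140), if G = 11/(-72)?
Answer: 1712653/72 ≈ 23787.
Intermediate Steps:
G = -11/72 (G = 11*(-1/72) = -11/72 ≈ -0.15278)
E(Z) = Z²
c = 301453/72 (c = -11/72 + 53*79 = -11/72 + 4187 = 301453/72 ≈ 4186.8)
c + E(140) = 301453/72 + 140² = 301453/72 + 19600 = 1712653/72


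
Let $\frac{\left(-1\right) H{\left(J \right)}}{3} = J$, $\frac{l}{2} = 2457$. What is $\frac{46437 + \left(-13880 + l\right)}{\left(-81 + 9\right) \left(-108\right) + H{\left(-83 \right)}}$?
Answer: $\frac{37471}{8025} \approx 4.6693$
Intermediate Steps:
$l = 4914$ ($l = 2 \cdot 2457 = 4914$)
$H{\left(J \right)} = - 3 J$
$\frac{46437 + \left(-13880 + l\right)}{\left(-81 + 9\right) \left(-108\right) + H{\left(-83 \right)}} = \frac{46437 + \left(-13880 + 4914\right)}{\left(-81 + 9\right) \left(-108\right) - -249} = \frac{46437 - 8966}{\left(-72\right) \left(-108\right) + 249} = \frac{37471}{7776 + 249} = \frac{37471}{8025}$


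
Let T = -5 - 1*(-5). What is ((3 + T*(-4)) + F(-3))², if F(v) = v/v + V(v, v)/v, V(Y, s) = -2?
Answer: 196/9 ≈ 21.778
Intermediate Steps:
F(v) = 1 - 2/v (F(v) = v/v - 2/v = 1 - 2/v)
T = 0 (T = -5 + 5 = 0)
((3 + T*(-4)) + F(-3))² = ((3 + 0*(-4)) + (-2 - 3)/(-3))² = ((3 + 0) - ⅓*(-5))² = (3 + 5/3)² = (14/3)² = 196/9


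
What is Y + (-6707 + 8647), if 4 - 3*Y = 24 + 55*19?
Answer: 1585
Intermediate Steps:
Y = -355 (Y = 4/3 - (24 + 55*19)/3 = 4/3 - (24 + 1045)/3 = 4/3 - ⅓*1069 = 4/3 - 1069/3 = -355)
Y + (-6707 + 8647) = -355 + (-6707 + 8647) = -355 + 1940 = 1585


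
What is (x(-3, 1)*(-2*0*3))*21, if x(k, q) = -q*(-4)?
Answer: 0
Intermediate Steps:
x(k, q) = 4*q
(x(-3, 1)*(-2*0*3))*21 = ((4*1)*(-2*0*3))*21 = (4*(0*3))*21 = (4*0)*21 = 0*21 = 0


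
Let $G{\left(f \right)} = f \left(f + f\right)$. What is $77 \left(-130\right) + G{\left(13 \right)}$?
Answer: $-9672$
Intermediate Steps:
$G{\left(f \right)} = 2 f^{2}$ ($G{\left(f \right)} = f 2 f = 2 f^{2}$)
$77 \left(-130\right) + G{\left(13 \right)} = 77 \left(-130\right) + 2 \cdot 13^{2} = -10010 + 2 \cdot 169 = -10010 + 338 = -9672$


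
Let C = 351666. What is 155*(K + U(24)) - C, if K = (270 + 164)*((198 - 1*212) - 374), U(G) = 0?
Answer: -26452426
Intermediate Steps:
K = -168392 (K = 434*((198 - 212) - 374) = 434*(-14 - 374) = 434*(-388) = -168392)
155*(K + U(24)) - C = 155*(-168392 + 0) - 1*351666 = 155*(-168392) - 351666 = -26100760 - 351666 = -26452426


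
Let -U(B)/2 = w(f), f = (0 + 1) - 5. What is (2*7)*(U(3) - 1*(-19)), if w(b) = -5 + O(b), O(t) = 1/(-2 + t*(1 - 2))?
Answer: 392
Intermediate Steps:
O(t) = 1/(-2 - t) (O(t) = 1/(-2 + t*(-1)) = 1/(-2 - t))
f = -4 (f = 1 - 5 = -4)
w(b) = -5 - 1/(2 + b)
U(B) = 9 (U(B) = -2*(-11 - 5*(-4))/(2 - 4) = -2*(-11 + 20)/(-2) = -(-1)*9 = -2*(-9/2) = 9)
(2*7)*(U(3) - 1*(-19)) = (2*7)*(9 - 1*(-19)) = 14*(9 + 19) = 14*28 = 392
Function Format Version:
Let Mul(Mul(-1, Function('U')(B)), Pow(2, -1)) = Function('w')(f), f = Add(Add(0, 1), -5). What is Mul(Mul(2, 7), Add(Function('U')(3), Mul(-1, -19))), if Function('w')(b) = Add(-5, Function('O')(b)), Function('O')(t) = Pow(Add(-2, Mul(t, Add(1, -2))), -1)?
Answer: 392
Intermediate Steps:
Function('O')(t) = Pow(Add(-2, Mul(-1, t)), -1) (Function('O')(t) = Pow(Add(-2, Mul(t, -1)), -1) = Pow(Add(-2, Mul(-1, t)), -1))
f = -4 (f = Add(1, -5) = -4)
Function('w')(b) = Add(-5, Mul(-1, Pow(Add(2, b), -1)))
Function('U')(B) = 9 (Function('U')(B) = Mul(-2, Mul(Pow(Add(2, -4), -1), Add(-11, Mul(-5, -4)))) = Mul(-2, Mul(Pow(-2, -1), Add(-11, 20))) = Mul(-2, Mul(Rational(-1, 2), 9)) = Mul(-2, Rational(-9, 2)) = 9)
Mul(Mul(2, 7), Add(Function('U')(3), Mul(-1, -19))) = Mul(Mul(2, 7), Add(9, Mul(-1, -19))) = Mul(14, Add(9, 19)) = Mul(14, 28) = 392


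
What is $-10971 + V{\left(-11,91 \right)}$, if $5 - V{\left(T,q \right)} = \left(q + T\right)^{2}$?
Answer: $-17366$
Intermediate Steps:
$V{\left(T,q \right)} = 5 - \left(T + q\right)^{2}$ ($V{\left(T,q \right)} = 5 - \left(q + T\right)^{2} = 5 - \left(T + q\right)^{2}$)
$-10971 + V{\left(-11,91 \right)} = -10971 + \left(5 - \left(-11 + 91\right)^{2}\right) = -10971 + \left(5 - 80^{2}\right) = -10971 + \left(5 - 6400\right) = -10971 - 6395 = -17366$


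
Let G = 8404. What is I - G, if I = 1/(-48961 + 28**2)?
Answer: -404879509/48177 ≈ -8404.0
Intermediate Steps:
I = -1/48177 (I = 1/(-48961 + 784) = 1/(-48177) = -1/48177 ≈ -2.0757e-5)
I - G = -1/48177 - 1*8404 = -1/48177 - 8404 = -404879509/48177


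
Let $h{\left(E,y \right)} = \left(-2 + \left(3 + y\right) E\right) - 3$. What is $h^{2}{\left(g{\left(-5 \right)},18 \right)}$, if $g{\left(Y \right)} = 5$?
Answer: $10000$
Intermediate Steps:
$h{\left(E,y \right)} = -5 + E \left(3 + y\right)$ ($h{\left(E,y \right)} = \left(-2 + E \left(3 + y\right)\right) - 3 = -5 + E \left(3 + y\right)$)
$h^{2}{\left(g{\left(-5 \right)},18 \right)} = \left(-5 + 3 \cdot 5 + 5 \cdot 18\right)^{2} = \left(-5 + 15 + 90\right)^{2} = 100^{2} = 10000$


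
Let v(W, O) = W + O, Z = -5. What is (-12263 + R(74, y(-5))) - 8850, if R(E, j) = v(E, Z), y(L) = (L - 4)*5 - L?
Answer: -21044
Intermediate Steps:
y(L) = -20 + 4*L (y(L) = (-4 + L)*5 - L = (-20 + 5*L) - L = -20 + 4*L)
v(W, O) = O + W
R(E, j) = -5 + E
(-12263 + R(74, y(-5))) - 8850 = (-12263 + (-5 + 74)) - 8850 = (-12263 + 69) - 8850 = -12194 - 8850 = -21044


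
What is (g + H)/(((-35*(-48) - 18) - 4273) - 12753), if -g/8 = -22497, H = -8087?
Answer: -171889/15364 ≈ -11.188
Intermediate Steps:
g = 179976 (g = -8*(-22497) = 179976)
(g + H)/(((-35*(-48) - 18) - 4273) - 12753) = (179976 - 8087)/(((-35*(-48) - 18) - 4273) - 12753) = 171889/(((1680 - 18) - 4273) - 12753) = 171889/((1662 - 4273) - 12753) = 171889/(-2611 - 12753) = 171889/(-15364) = 171889*(-1/15364) = -171889/15364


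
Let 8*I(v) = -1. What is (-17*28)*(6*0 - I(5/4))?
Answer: -119/2 ≈ -59.500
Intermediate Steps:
I(v) = -⅛ (I(v) = (⅛)*(-1) = -⅛)
(-17*28)*(6*0 - I(5/4)) = (-17*28)*(6*0 - 1*(-⅛)) = -476*(0 + ⅛) = -476*⅛ = -119/2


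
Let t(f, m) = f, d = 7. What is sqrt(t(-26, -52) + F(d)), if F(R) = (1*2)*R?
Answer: 2*I*sqrt(3) ≈ 3.4641*I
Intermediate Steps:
F(R) = 2*R
sqrt(t(-26, -52) + F(d)) = sqrt(-26 + 2*7) = sqrt(-26 + 14) = sqrt(-12) = 2*I*sqrt(3)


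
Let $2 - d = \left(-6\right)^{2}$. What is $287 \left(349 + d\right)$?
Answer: $90405$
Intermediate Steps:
$d = -34$ ($d = 2 - \left(-6\right)^{2} = 2 - 36 = -34$)
$287 \left(349 + d\right) = 287 \left(349 - 34\right) = 287 \cdot 315 = 90405$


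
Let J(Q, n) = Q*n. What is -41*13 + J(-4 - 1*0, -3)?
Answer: -521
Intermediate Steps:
-41*13 + J(-4 - 1*0, -3) = -41*13 + (-4 - 1*0)*(-3) = -533 + (-4 + 0)*(-3) = -533 - 4*(-3) = -533 + 12 = -521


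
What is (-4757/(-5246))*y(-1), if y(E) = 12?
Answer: 28542/2623 ≈ 10.881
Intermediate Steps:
(-4757/(-5246))*y(-1) = -4757/(-5246)*12 = -4757*(-1/5246)*12 = (4757/5246)*12 = 28542/2623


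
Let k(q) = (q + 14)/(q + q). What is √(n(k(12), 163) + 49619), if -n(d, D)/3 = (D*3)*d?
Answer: √192119/2 ≈ 219.16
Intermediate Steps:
k(q) = (14 + q)/(2*q) (k(q) = (14 + q)/((2*q)) = (14 + q)*(1/(2*q)) = (14 + q)/(2*q))
n(d, D) = -9*D*d (n(d, D) = -3*D*3*d = -3*3*D*d = -9*D*d)
√(n(k(12), 163) + 49619) = √(-9*163*(½)*(14 + 12)/12 + 49619) = √(-9*163*(½)*(1/12)*26 + 49619) = √(-9*163*13/12 + 49619) = √(-6357/4 + 49619) = √(192119/4) = √192119/2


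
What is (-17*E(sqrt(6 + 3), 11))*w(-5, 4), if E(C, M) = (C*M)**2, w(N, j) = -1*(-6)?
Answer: -111078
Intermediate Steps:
w(N, j) = 6
E(C, M) = C**2*M**2
(-17*E(sqrt(6 + 3), 11))*w(-5, 4) = -17*(sqrt(6 + 3))**2*11**2*6 = -17*(sqrt(9))**2*121*6 = -17*3**2*121*6 = -153*121*6 = -17*1089*6 = -18513*6 = -111078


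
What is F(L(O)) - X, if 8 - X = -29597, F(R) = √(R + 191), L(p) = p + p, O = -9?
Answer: -29605 + √173 ≈ -29592.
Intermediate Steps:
L(p) = 2*p
F(R) = √(191 + R)
X = 29605 (X = 8 - 1*(-29597) = 8 + 29597 = 29605)
F(L(O)) - X = √(191 + 2*(-9)) - 1*29605 = √(191 - 18) - 29605 = √173 - 29605 = -29605 + √173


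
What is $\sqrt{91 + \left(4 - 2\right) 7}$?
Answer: $\sqrt{105} \approx 10.247$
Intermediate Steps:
$\sqrt{91 + \left(4 - 2\right) 7} = \sqrt{91 + 2 \cdot 7} = \sqrt{91 + 14} = \sqrt{105}$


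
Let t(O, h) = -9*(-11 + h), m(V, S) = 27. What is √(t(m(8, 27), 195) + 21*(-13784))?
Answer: 4*I*√18195 ≈ 539.56*I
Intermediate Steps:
t(O, h) = 99 - 9*h
√(t(m(8, 27), 195) + 21*(-13784)) = √((99 - 9*195) + 21*(-13784)) = √((99 - 1755) - 289464) = √(-1656 - 289464) = √(-291120) = 4*I*√18195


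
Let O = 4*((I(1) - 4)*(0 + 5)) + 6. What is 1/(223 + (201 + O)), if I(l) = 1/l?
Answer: 1/370 ≈ 0.0027027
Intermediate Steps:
O = -54 (O = 4*((1/1 - 4)*(0 + 5)) + 6 = 4*((1 - 4)*5) + 6 = 4*(-3*5) + 6 = 4*(-15) + 6 = -60 + 6 = -54)
1/(223 + (201 + O)) = 1/(223 + (201 - 54)) = 1/(223 + 147) = 1/370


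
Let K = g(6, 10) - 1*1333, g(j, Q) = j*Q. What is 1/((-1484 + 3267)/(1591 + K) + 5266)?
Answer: 318/1676371 ≈ 0.00018970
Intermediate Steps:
g(j, Q) = Q*j
K = -1273 (K = 10*6 - 1*1333 = 60 - 1333 = -1273)
1/((-1484 + 3267)/(1591 + K) + 5266) = 1/((-1484 + 3267)/(1591 - 1273) + 5266) = 1/(1783/318 + 5266) = 1/(1676371/318) = 318/1676371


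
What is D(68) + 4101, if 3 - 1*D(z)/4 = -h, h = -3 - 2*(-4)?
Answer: 4133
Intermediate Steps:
h = 5 (h = -3 + 8 = 5)
D(z) = 32 (D(z) = 12 - (-4)*5 = 12 - 4*(-5) = 12 + 20 = 32)
D(68) + 4101 = 32 + 4101 = 4133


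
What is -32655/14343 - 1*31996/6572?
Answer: -8018182/1122169 ≈ -7.1453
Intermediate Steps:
-32655/14343 - 1*31996/6572 = -32655*1/14343 - 31996*1/6572 = -1555/683 - 7999/1643 = -8018182/1122169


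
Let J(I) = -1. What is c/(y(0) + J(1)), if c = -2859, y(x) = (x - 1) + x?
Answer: 2859/2 ≈ 1429.5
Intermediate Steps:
y(x) = -1 + 2*x (y(x) = (-1 + x) + x = -1 + 2*x)
c/(y(0) + J(1)) = -2859/((-1 + 2*0) - 1) = -2859/((-1 + 0) - 1) = -2859/(-1 - 1) = -2859/(-2) = -2859*(-½) = 2859/2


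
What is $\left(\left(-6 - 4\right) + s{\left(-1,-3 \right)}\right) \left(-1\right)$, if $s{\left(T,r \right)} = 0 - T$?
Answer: $9$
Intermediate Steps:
$s{\left(T,r \right)} = - T$
$\left(\left(-6 - 4\right) + s{\left(-1,-3 \right)}\right) \left(-1\right) = \left(\left(-6 - 4\right) - -1\right) \left(-1\right) = \left(-10 + 1\right) \left(-1\right) = \left(-9\right) \left(-1\right) = 9$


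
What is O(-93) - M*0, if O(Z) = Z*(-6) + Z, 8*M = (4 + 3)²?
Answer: 465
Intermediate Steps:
M = 49/8 (M = (4 + 3)²/8 = (⅛)*7² = (⅛)*49 = 49/8 ≈ 6.1250)
O(Z) = -5*Z (O(Z) = -6*Z + Z = -5*Z)
O(-93) - M*0 = -5*(-93) - 49*0/8 = 465 - 1*0 = 465 + 0 = 465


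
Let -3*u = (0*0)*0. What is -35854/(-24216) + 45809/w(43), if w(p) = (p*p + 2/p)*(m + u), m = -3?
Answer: -6524702489/962694972 ≈ -6.7775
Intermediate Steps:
u = 0 (u = -0*0*0/3 = -0*0 = -⅓*0 = 0)
w(p) = -6/p - 3*p² (w(p) = (p*p + 2/p)*(-3 + 0) = (p² + 2/p)*(-3) = -6/p - 3*p²)
-35854/(-24216) + 45809/w(43) = -35854/(-24216) + 45809/((3*(-2 - 1*43³)/43)) = -35854*(-1/24216) + 45809/((3*(1/43)*(-2 - 1*79507))) = 17927/12108 + 45809/((3*(1/43)*(-2 - 79507))) = 17927/12108 + 45809/((3*(1/43)*(-79509))) = 17927/12108 + 45809/(-238527/43) = 17927/12108 + 45809*(-43/238527) = 17927/12108 - 1969787/238527 = -6524702489/962694972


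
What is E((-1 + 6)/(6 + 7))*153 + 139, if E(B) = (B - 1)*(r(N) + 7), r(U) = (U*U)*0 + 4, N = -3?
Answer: -11657/13 ≈ -896.69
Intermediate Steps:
r(U) = 4 (r(U) = U**2*0 + 4 = 0 + 4 = 4)
E(B) = -11 + 11*B (E(B) = (B - 1)*(4 + 7) = (-1 + B)*11 = -11 + 11*B)
E((-1 + 6)/(6 + 7))*153 + 139 = (-11 + 11*((-1 + 6)/(6 + 7)))*153 + 139 = (-11 + 11*(5/13))*153 + 139 = (-11 + 55/13)*153 + 139 = -88/13*153 + 139 = -13464/13 + 139 = -11657/13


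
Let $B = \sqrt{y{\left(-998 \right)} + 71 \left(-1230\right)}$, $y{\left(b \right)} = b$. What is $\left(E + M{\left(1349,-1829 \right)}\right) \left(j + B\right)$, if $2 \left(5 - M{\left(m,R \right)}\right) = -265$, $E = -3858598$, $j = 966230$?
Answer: $-3728160288915 - 7716921 i \sqrt{22082} \approx -3.7282 \cdot 10^{12} - 1.1467 \cdot 10^{9} i$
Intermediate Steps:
$M{\left(m,R \right)} = \frac{275}{2}$ ($M{\left(m,R \right)} = 5 - - \frac{265}{2} = 5 + \frac{265}{2} = \frac{275}{2}$)
$B = 2 i \sqrt{22082}$ ($B = \sqrt{-998 + 71 \left(-1230\right)} = \sqrt{-998 - 87330} = \sqrt{-88328} = 2 i \sqrt{22082} \approx 297.2 i$)
$\left(E + M{\left(1349,-1829 \right)}\right) \left(j + B\right) = \left(-3858598 + \frac{275}{2}\right) \left(966230 + 2 i \sqrt{22082}\right) = - \frac{7716921 \left(966230 + 2 i \sqrt{22082}\right)}{2} = -3728160288915 - 7716921 i \sqrt{22082}$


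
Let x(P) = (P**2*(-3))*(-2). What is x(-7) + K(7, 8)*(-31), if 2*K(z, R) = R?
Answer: 170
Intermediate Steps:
x(P) = 6*P**2 (x(P) = -3*P**2*(-2) = 6*P**2)
K(z, R) = R/2
x(-7) + K(7, 8)*(-31) = 6*(-7)**2 + ((1/2)*8)*(-31) = 6*49 + 4*(-31) = 294 - 124 = 170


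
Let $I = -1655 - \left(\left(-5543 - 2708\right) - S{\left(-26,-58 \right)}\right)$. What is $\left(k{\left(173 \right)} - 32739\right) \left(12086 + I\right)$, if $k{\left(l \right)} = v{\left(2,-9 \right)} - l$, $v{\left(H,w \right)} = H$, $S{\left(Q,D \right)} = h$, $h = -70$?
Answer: $-612520920$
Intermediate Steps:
$S{\left(Q,D \right)} = -70$
$I = 6526$ ($I = -1655 - \left(\left(-5543 - 2708\right) - -70\right) = -1655 - \left(-8251 + 70\right) = -1655 - -8181 = -1655 + 8181 = 6526$)
$k{\left(l \right)} = 2 - l$
$\left(k{\left(173 \right)} - 32739\right) \left(12086 + I\right) = \left(\left(2 - 173\right) - 32739\right) \left(12086 + 6526\right) = \left(\left(2 - 173\right) - 32739\right) 18612 = \left(-171 - 32739\right) 18612 = \left(-32910\right) 18612 = -612520920$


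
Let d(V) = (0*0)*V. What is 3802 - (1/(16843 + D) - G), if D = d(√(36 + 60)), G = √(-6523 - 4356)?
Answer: 64037085/16843 + I*√10879 ≈ 3802.0 + 104.3*I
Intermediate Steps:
G = I*√10879 (G = √(-10879) = I*√10879 ≈ 104.3*I)
d(V) = 0 (d(V) = 0*V = 0)
D = 0
3802 - (1/(16843 + D) - G) = 3802 - (1/(16843 + 0) - I*√10879) = 3802 - (1/16843 - I*√10879) = 3802 + (-1/16843 + I*√10879) = 64037085/16843 + I*√10879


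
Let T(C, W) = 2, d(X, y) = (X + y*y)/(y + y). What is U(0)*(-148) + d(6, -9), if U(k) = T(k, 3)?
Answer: -1805/6 ≈ -300.83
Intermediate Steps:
d(X, y) = (X + y**2)/(2*y) (d(X, y) = (X + y**2)/((2*y)) = (X + y**2)*(1/(2*y)) = (X + y**2)/(2*y))
U(k) = 2
U(0)*(-148) + d(6, -9) = 2*(-148) + (1/2)*(6 + (-9)**2)/(-9) = -296 + (1/2)*(-1/9)*(6 + 81) = -296 + (1/2)*(-1/9)*87 = -296 - 29/6 = -1805/6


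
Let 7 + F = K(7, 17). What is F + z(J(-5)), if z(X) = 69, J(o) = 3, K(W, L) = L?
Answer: 79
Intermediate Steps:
F = 10 (F = -7 + 17 = 10)
F + z(J(-5)) = 10 + 69 = 79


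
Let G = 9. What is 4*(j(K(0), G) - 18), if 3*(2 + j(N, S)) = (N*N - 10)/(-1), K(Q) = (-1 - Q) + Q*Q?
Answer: -68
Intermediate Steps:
K(Q) = -1 + Q² - Q (K(Q) = (-1 - Q) + Q² = -1 + Q² - Q)
j(N, S) = 4/3 - N²/3 (j(N, S) = -2 + ((N*N - 10)/(-1))/3 = -2 + ((N² - 10)*(-1))/3 = -2 + ((-10 + N²)*(-1))/3 = -2 + (10 - N²)/3 = -2 + (10/3 - N²/3) = 4/3 - N²/3)
4*(j(K(0), G) - 18) = 4*((4/3 - (-1 + 0² - 1*0)²/3) - 18) = 4*((4/3 - (-1 + 0 + 0)²/3) - 18) = 4*((4/3 - ⅓*(-1)²) - 18) = 4*((4/3 - ⅓*1) - 18) = 4*((4/3 - ⅓) - 18) = 4*(1 - 18) = 4*(-17) = -68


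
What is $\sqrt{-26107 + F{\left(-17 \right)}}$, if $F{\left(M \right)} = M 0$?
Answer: $i \sqrt{26107} \approx 161.58 i$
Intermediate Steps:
$F{\left(M \right)} = 0$
$\sqrt{-26107 + F{\left(-17 \right)}} = \sqrt{-26107 + 0} = \sqrt{-26107} = i \sqrt{26107}$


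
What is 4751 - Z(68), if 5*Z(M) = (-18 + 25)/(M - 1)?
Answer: 1591578/335 ≈ 4751.0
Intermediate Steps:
Z(M) = 7/(5*(-1 + M)) (Z(M) = ((-18 + 25)/(M - 1))/5 = (7/(-1 + M))/5 = 7/(5*(-1 + M)))
4751 - Z(68) = 4751 - 7/(5*(-1 + 68)) = 4751 - 7/(5*67) = 4751 - 1*7/335 = 4751 - 7/335 = 1591578/335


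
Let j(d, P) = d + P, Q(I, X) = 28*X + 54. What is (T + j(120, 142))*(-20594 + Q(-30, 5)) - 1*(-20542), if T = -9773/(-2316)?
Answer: -1044195894/193 ≈ -5.4103e+6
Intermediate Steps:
Q(I, X) = 54 + 28*X
T = 9773/2316 (T = -9773*(-1/2316) = 9773/2316 ≈ 4.2198)
j(d, P) = P + d
(T + j(120, 142))*(-20594 + Q(-30, 5)) - 1*(-20542) = (9773/2316 + (142 + 120))*(-20594 + (54 + 28*5)) - 1*(-20542) = (9773/2316 + 262)*(-20594 + (54 + 140)) + 20542 = 616565*(-20594 + 194)/2316 + 20542 = (616565/2316)*(-20400) + 20542 = -1048160500/193 + 20542 = -1044195894/193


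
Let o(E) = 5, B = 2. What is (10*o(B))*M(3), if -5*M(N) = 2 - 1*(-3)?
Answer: -50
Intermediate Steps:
M(N) = -1 (M(N) = -(2 - 1*(-3))/5 = -(2 + 3)/5 = -⅕*5 = -1)
(10*o(B))*M(3) = (10*5)*(-1) = 50*(-1) = -50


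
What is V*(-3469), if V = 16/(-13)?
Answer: 55504/13 ≈ 4269.5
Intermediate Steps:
V = -16/13 (V = 16*(-1/13) = -16/13 ≈ -1.2308)
V*(-3469) = -16/13*(-3469) = 55504/13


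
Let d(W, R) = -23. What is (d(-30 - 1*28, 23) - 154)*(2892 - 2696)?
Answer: -34692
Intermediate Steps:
(d(-30 - 1*28, 23) - 154)*(2892 - 2696) = (-23 - 154)*(2892 - 2696) = -177*196 = -34692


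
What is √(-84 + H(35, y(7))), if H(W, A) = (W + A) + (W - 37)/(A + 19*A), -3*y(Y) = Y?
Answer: I*√2261910/210 ≈ 7.1617*I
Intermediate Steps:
y(Y) = -Y/3
H(W, A) = A + W + (-37 + W)/(20*A) (H(W, A) = (A + W) + (-37 + W)/((20*A)) = (A + W) + (-37 + W)*(1/(20*A)) = (A + W) + (-37 + W)/(20*A) = A + W + (-37 + W)/(20*A))
√(-84 + H(35, y(7))) = √(-84 + (-37 + 35 + 20*(-⅓*7)*(-⅓*7 + 35))/(20*((-⅓*7)))) = √(-84 + (-37 + 35 + 20*(-7/3)*(-7/3 + 35))/(20*(-7/3))) = √(-84 + (1/20)*(-3/7)*(-37 + 35 + 20*(-7/3)*(98/3))) = √(-84 + (1/20)*(-3/7)*(-37 + 35 - 13720/9)) = √(-84 + (1/20)*(-3/7)*(-13738/9)) = √(-84 + 6869/210) = √(-10771/210) = I*√2261910/210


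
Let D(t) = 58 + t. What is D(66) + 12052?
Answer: 12176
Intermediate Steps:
D(66) + 12052 = (58 + 66) + 12052 = 124 + 12052 = 12176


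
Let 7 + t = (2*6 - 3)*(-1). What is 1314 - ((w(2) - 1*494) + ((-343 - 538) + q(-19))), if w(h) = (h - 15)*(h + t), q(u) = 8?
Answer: 2499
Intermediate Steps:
t = -16 (t = -7 + (2*6 - 3)*(-1) = -7 + (12 - 3)*(-1) = -7 + 9*(-1) = -7 - 9 = -16)
w(h) = (-16 + h)*(-15 + h) (w(h) = (h - 15)*(h - 16) = (-15 + h)*(-16 + h) = (-16 + h)*(-15 + h))
1314 - ((w(2) - 1*494) + ((-343 - 538) + q(-19))) = 1314 - (((240 + 2**2 - 31*2) - 1*494) + ((-343 - 538) + 8)) = 1314 - (((240 + 4 - 62) - 494) + (-881 + 8)) = 1314 - ((182 - 494) - 873) = 1314 - (-312 - 873) = 1314 - 1*(-1185) = 1314 + 1185 = 2499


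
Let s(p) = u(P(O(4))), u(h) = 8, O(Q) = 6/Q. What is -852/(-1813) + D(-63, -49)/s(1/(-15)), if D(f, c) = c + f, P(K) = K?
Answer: -24530/1813 ≈ -13.530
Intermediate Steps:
s(p) = 8
-852/(-1813) + D(-63, -49)/s(1/(-15)) = -852/(-1813) + (-49 - 63)/8 = -852*(-1/1813) - 112*⅛ = 852/1813 - 14 = -24530/1813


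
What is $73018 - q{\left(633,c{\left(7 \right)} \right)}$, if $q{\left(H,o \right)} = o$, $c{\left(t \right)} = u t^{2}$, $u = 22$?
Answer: $71940$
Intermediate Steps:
$c{\left(t \right)} = 22 t^{2}$
$73018 - q{\left(633,c{\left(7 \right)} \right)} = 73018 - 22 \cdot 7^{2} = 73018 - 22 \cdot 49 = 73018 - 1078 = 71940$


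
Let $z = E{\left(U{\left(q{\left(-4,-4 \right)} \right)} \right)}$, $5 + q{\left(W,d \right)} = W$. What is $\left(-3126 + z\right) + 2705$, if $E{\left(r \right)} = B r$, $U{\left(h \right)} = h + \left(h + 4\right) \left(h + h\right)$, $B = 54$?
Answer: $3953$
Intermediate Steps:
$q{\left(W,d \right)} = -5 + W$
$U{\left(h \right)} = h + 2 h \left(4 + h\right)$ ($U{\left(h \right)} = h + \left(4 + h\right) 2 h = h + 2 h \left(4 + h\right)$)
$E{\left(r \right)} = 54 r$
$z = 4374$ ($z = 54 \left(-5 - 4\right) \left(9 + 2 \left(-5 - 4\right)\right) = 54 \left(- 9 \left(9 + 2 \left(-9\right)\right)\right) = 54 \left(- 9 \left(9 - 18\right)\right) = 54 \left(\left(-9\right) \left(-9\right)\right) = 54 \cdot 81 = 4374$)
$\left(-3126 + z\right) + 2705 = \left(-3126 + 4374\right) + 2705 = 1248 + 2705 = 3953$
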